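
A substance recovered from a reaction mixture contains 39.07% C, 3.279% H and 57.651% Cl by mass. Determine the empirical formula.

Assume 100 g: 39.07 g C, 3.279 g H, 57.651 g Cl.
Moles — C: 39.07 / 12.01 = 3.253 mol; H: 3.279 / 1.008 = 3.253 mol; Cl: 57.651 / 35.45 = 1.626 mol
Smallest is Cl at 1.626 mol; normalising gives C 2.000, H 2.000, Cl 1.000
Ratio ≈ 2:2:1, so the empirical formula is C2H2Cl

C2H2Cl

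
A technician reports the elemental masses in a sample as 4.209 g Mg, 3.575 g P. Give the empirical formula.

Mg: 4.209 g ÷ 24.31 g/mol = 0.1731 mol
P: 3.575 g ÷ 30.97 g/mol = 0.1154 mol
Divide by the smallest (0.1154 mol P): Mg 1.500, P 1.000
Multiply by 2: Mg 3.00, P 2.00 → Mg3P2

Mg3P2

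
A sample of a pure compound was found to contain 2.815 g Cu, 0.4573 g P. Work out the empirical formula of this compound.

n(Cu) = 2.815/63.55 = 0.0443, n(P) = 0.4573/30.97 = 0.01477
Smallest is P at 0.01477 mol; normalising gives Cu 3.000, P 1.000
≈ 3:1 → Cu3P

Cu3P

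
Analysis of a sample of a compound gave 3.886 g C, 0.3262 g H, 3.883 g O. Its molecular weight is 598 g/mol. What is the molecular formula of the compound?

C24H24O18

C: 3.886 g ÷ 12.01 g/mol = 0.3236 mol
H: 0.3262 g ÷ 1.008 g/mol = 0.3236 mol
O: 3.883 g ÷ 16.00 g/mol = 0.2427 mol
Ratios (÷ 0.2427): C 1.333, H 1.333, O 1.000
Scaling by 3: C 4.00, H 4.00, O 3.00 → C4H4O3
Empirical-formula mass = 100.07 g/mol
n = 598 / 100.07 = 5.98 ≈ 6
Molecular formula = (C4H4O3)×6 = C24H24O18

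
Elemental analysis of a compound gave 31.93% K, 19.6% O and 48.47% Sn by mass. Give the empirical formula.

Assume 100 g: 31.93 g K, 19.6 g O, 48.47 g Sn.
n(K) = 31.93/39.10 = 0.8166, n(O) = 19.6/16.00 = 1.225, n(Sn) = 48.47/118.71 = 0.4083
Ratios (÷ 0.4083): K 2.000, O 3.000, Sn 1.000
Ratio ≈ 2:3:1, so the empirical formula is K2O3Sn

K2O3Sn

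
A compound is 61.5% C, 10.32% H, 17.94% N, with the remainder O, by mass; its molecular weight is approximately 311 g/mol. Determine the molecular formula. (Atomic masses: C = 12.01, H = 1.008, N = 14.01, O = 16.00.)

C16H32N4O2

Assume 100 g: 61.5 g C, 10.32 g H, 17.94 g N, 10.24 g O.
n(C) = 61.5/12.01 = 5.121, n(H) = 10.32/1.008 = 10.24, n(N) = 17.94/14.01 = 1.281, n(O) = 10.24/16.00 = 0.64
Divide by the smallest (0.64 mol O): C 8.001, H 15.997, N 2.001, O 1.000
→ C8H16N2O
Empirical-formula mass = 156.23 g/mol
n = 311 / 156.23 = 1.99 ≈ 2
Molecular formula = (C8H16N2O)×2 = C16H32N4O2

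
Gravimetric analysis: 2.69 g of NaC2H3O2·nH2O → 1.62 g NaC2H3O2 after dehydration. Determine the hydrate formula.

NaC2H3O2·3H2O

Mass of water lost = 2.69 − 1.62 = 1.07 g → 1.07 / 18.02 = 0.05938 mol H2O
Molar mass of NaC2H3O2 = 82.03 g/mol → mol NaC2H3O2 = 1.62 / 82.03 = 0.01975
n = 0.05938 / 0.01975 = 3.01 ≈ 3 → NaC2H3O2·3H2O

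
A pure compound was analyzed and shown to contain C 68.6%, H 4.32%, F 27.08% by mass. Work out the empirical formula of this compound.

C4H3F

Assume 100 g: 68.6 g C, 4.32 g H, 27.08 g F.
Moles — C: 68.6 / 12.01 = 5.712 mol; H: 4.32 / 1.008 = 4.286 mol; F: 27.08 / 19.00 = 1.425 mol
Ratios (÷ 1.425): C 4.008, H 3.007, F 1.000
Ratio ≈ 4:3:1, so the empirical formula is C4H3F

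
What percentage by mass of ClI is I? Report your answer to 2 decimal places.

78.16%

Molar mass = 1(35.45) + 1(126.90) = 162.350 g/mol
Mass of I per mole = 1 × 126.90 = 126.900 g
% I = 126.900 / 162.350 × 100 = 78.16%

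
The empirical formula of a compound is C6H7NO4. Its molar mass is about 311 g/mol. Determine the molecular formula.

C12H14N2O8

Empirical-formula mass = 157.13 g/mol
n = 311 / 157.13 = 1.98 ≈ 2
Molecular formula = (C6H7NO4)2 = C12H14N2O8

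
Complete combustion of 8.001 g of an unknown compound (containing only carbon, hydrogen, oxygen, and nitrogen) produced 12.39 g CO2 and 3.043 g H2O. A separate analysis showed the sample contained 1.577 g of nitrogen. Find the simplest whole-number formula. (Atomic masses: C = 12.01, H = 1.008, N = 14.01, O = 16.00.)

mol C = 12.39 / 44.01 = 0.2815; mass C = 0.2815 × 12.01 = 3.381 g
mol H = 2 × (3.043 / 18.02) = 0.3377; mass H = 0.3377 × 1.008 = 0.3404 g
mol N = 1.577 / 14.01 = 0.1126
mass O = 8.001 − (5.299) = 2.702 g → mol O = 0.1689
Ratios (÷ 0.1126): C 2.501, H 3.000, N 1.000, O 1.501
Multiply by 2: C 5.00, H 6.00, N 2.00, O 3.00 → C5H6N2O3

C5H6N2O3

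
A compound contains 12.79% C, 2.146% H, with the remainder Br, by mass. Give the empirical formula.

CH2Br

Assume 100 g: 12.79 g C, 2.146 g H, 85.064 g Br.
n(C) = 12.79/12.01 = 1.065, n(H) = 2.146/1.008 = 2.129, n(Br) = 85.064/79.90 = 1.065
Divide by the smallest (1.065 mol Br): C 1.000, H 2.000, Br 1.000
→ CH2Br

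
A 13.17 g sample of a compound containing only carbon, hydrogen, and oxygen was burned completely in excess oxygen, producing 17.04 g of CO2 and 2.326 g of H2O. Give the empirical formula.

C3H2O4

mol C = 17.04 / 44.01 = 0.3872; mass C = 0.3872 × 12.01 = 4.650 g
mol H = 2 × (2.326 / 18.02) = 0.2582; mass H = 0.2582 × 1.008 = 0.2602 g
mass O = 13.17 − (4.910) = 8.260 g → mol O = 0.5162
Smallest is H at 0.2582 mol; normalising gives C 1.500, H 1.000, O 2.000
Scaling by 2: C 3.00, H 2.00, O 4.00 → C3H2O4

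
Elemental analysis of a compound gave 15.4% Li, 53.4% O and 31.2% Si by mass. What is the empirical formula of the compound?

Assume 100 g: 15.4 g Li, 53.4 g O, 31.2 g Si.
n(Li) = 15.4/6.94 = 2.219, n(O) = 53.4/16.00 = 3.337, n(Si) = 31.2/28.09 = 1.111
Divide by the smallest (1.111 mol Si): Li 1.998, O 3.005, Si 1.000
→ Li2O3Si

Li2O3Si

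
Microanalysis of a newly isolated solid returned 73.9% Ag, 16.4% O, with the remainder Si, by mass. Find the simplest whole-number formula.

Ag2O3Si

Assume 100 g: 73.9 g Ag, 16.4 g O, 9.7 g Si.
n(Ag) = 73.9/107.87 = 0.6851, n(O) = 16.4/16.00 = 1.025, n(Si) = 9.7/28.09 = 0.3453
Divide by the smallest (0.3453 mol Si): Ag 1.984, O 2.968, Si 1.000
≈ 2:3:1 → Ag2O3Si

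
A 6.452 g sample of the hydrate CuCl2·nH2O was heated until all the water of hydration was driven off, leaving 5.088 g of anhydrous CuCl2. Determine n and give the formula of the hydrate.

Mass of water lost = 6.452 − 5.088 = 1.364 g → 1.364 / 18.02 = 0.07569 mol H2O
Molar mass of CuCl2 = 134.45 g/mol → mol CuCl2 = 5.088 / 134.45 = 0.03784
n = 0.07569 / 0.03784 = 2.00 ≈ 2 → CuCl2·2H2O

CuCl2·2H2O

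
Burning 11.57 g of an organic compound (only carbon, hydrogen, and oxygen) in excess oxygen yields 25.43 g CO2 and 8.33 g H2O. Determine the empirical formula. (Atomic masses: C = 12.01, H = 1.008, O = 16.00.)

C5H8O2

mol C = 25.43 / 44.01 = 0.5778; mass C = 0.5778 × 12.01 = 6.940 g
mol H = 2 × (8.33 / 18.02) = 0.9245; mass H = 0.9245 × 1.008 = 0.9319 g
mass O = 11.57 − (7.872) = 3.698 g → mol O = 0.2312
Smallest is O at 0.2312 mol; normalising gives C 2.500, H 4.000, O 1.000
Multiply by 2: C 5.00, H 8.00, O 2.00 → C5H8O2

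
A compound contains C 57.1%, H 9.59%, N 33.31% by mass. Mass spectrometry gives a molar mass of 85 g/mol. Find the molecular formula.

Assume 100 g: 57.1 g C, 9.59 g H, 33.31 g N.
C: 57.1 g ÷ 12.01 g/mol = 4.754 mol
H: 9.59 g ÷ 1.008 g/mol = 9.514 mol
N: 33.31 g ÷ 14.01 g/mol = 2.378 mol
Smallest is N at 2.378 mol; normalising gives C 2.000, H 4.001, N 1.000
→ C2H4N
Empirical-formula mass = 42.06 g/mol
n = 85 / 42.06 = 2.02 ≈ 2
Molecular formula = (C2H4N)×2 = C4H8N2

C4H8N2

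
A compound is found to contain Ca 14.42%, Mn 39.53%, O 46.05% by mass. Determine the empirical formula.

CaMn2O8

Assume 100 g: 14.42 g Ca, 39.53 g Mn, 46.05 g O.
Moles — Ca: 14.42 / 40.08 = 0.3598 mol; Mn: 39.53 / 54.94 = 0.7195 mol; O: 46.05 / 16.00 = 2.878 mol
Divide by the smallest (0.3598 mol Ca): Ca 1.000, Mn 2.000, O 8.000
Ratio ≈ 1:2:8, so the empirical formula is CaMn2O8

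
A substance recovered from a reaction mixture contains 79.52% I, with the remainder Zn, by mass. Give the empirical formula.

I2Zn

Assume 100 g: 79.52 g I, 20.48 g Zn.
Moles — I: 79.52 / 126.90 = 0.6266 mol; Zn: 20.48 / 65.38 = 0.3132 mol
Divide by the smallest (0.3132 mol Zn): I 2.000, Zn 1.000
≈ 2:1 → I2Zn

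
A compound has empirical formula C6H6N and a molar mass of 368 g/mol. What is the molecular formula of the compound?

Empirical-formula mass = 92.12 g/mol
n = 368 / 92.12 = 3.99 ≈ 4
Molecular formula = (C6H6N)4 = C24H24N4

C24H24N4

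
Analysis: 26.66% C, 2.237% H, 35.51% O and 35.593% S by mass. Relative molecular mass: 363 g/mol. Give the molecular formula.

Assume 100 g: 26.66 g C, 2.237 g H, 35.51 g O, 35.593 g S.
Moles — C: 26.66 / 12.01 = 2.22 mol; H: 2.237 / 1.008 = 2.219 mol; O: 35.51 / 16.00 = 2.219 mol; S: 35.593 / 32.07 = 1.11 mol
Divide by the smallest (1.11 mol S): C 2.000, H 2.000, O 2.000, S 1.000
→ C2H2O2S
Empirical-formula mass = 90.11 g/mol
n = 363 / 90.11 = 4.03 ≈ 4
Molecular formula = (C2H2O2S)×4 = C8H8O8S4

C8H8O8S4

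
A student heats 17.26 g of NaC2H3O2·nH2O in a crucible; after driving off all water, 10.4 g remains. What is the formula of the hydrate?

NaC2H3O2·3H2O

Mass of water lost = 17.26 − 10.4 = 6.86 g → 6.86 / 18.02 = 0.3807 mol H2O
Molar mass of NaC2H3O2 = 82.03 g/mol → mol NaC2H3O2 = 10.4 / 82.03 = 0.1268
n = 0.3807 / 0.1268 = 3.00 ≈ 3 → NaC2H3O2·3H2O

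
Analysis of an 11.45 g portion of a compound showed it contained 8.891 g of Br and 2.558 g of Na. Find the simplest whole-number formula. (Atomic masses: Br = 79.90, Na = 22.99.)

BrNa

Br: 8.891 g ÷ 79.90 g/mol = 0.1113 mol
Na: 2.558 g ÷ 22.99 g/mol = 0.1113 mol
Divide by the smallest (0.1113 mol Na): Br 1.000, Na 1.000
≈ 1:1 → BrNa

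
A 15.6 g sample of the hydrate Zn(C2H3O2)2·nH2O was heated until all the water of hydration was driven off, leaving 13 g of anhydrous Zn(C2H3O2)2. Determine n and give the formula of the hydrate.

Zn(C2H3O2)2·2H2O

Mass of water lost = 15.6 − 13 = 2.6 g → 2.6 / 18.02 = 0.1443 mol H2O
Molar mass of Zn(C2H3O2)2 = 183.47 g/mol → mol Zn(C2H3O2)2 = 13 / 183.47 = 0.07086
n = 0.1443 / 0.07086 = 2.04 ≈ 2 → Zn(C2H3O2)2·2H2O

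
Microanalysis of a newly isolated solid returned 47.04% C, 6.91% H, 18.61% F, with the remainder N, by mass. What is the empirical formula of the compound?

C4H7FN2

Assume 100 g: 47.04 g C, 6.91 g H, 18.61 g F, 27.44 g N.
C: 47.04 g ÷ 12.01 g/mol = 3.917 mol
H: 6.91 g ÷ 1.008 g/mol = 6.855 mol
F: 18.61 g ÷ 19.00 g/mol = 0.9795 mol
N: 27.44 g ÷ 14.01 g/mol = 1.959 mol
Divide by the smallest (0.9795 mol F): C 3.999, H 6.999, F 1.000, N 2.000
Ratio ≈ 4:7:1:2, so the empirical formula is C4H7FN2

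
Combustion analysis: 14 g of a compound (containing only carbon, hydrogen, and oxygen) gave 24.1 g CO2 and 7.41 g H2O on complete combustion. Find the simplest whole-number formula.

C4H6O3

mol C = 24.1 / 44.01 = 0.5476; mass C = 0.5476 × 12.01 = 6.577 g
mol H = 2 × (7.41 / 18.02) = 0.8224; mass H = 0.8224 × 1.008 = 0.8290 g
mass O = 14 − (7.406) = 6.594 g → mol O = 0.4121
Ratios (÷ 0.4121): C 1.329, H 1.995, O 1.000
Multiply by 3: C 3.99, H 5.99, O 3.00 → C4H6O3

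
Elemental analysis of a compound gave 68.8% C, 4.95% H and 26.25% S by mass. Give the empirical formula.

C7H6S

Assume 100 g: 68.8 g C, 4.95 g H, 26.25 g S.
C: 68.8 g ÷ 12.01 g/mol = 5.729 mol
H: 4.95 g ÷ 1.008 g/mol = 4.911 mol
S: 26.25 g ÷ 32.07 g/mol = 0.8185 mol
Divide by the smallest (0.8185 mol S): C 6.999, H 5.999, S 1.000
→ C7H6S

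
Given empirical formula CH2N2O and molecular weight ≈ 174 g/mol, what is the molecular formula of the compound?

Empirical-formula mass = 58.05 g/mol
n = 174 / 58.05 = 3.00 ≈ 3
Molecular formula = (CH2N2O)3 = C3H6N6O3

C3H6N6O3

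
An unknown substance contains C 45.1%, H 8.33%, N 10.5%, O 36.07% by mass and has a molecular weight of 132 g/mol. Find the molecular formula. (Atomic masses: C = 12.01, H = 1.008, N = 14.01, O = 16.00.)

C5H11NO3

Assume 100 g: 45.1 g C, 8.33 g H, 10.5 g N, 36.07 g O.
Moles — C: 45.1 / 12.01 = 3.755 mol; H: 8.33 / 1.008 = 8.264 mol; N: 10.5 / 14.01 = 0.7495 mol; O: 36.07 / 16.00 = 2.254 mol
Ratios (÷ 0.7495): C 5.011, H 11.026, N 1.000, O 3.008
→ C5H11NO3
Empirical-formula mass = 133.15 g/mol
n = 132 / 133.15 = 0.99 ≈ 1
Molecular formula = empirical formula = C5H11NO3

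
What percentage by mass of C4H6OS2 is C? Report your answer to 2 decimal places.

35.79%

Molar mass = 4(12.01) + 6(1.008) + 1(16.00) + 2(32.07) = 134.228 g/mol
Mass of C per mole = 4 × 12.01 = 48.040 g
% C = 48.040 / 134.228 × 100 = 35.79%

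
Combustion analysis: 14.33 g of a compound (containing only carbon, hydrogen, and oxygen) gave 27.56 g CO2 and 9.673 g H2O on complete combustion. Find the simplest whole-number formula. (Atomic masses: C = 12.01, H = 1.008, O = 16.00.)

mol C = 27.56 / 44.01 = 0.6262; mass C = 0.6262 × 12.01 = 7.521 g
mol H = 2 × (9.673 / 18.02) = 1.074; mass H = 1.074 × 1.008 = 1.082 g
mass O = 14.33 − (8.603) = 5.727 g → mol O = 0.3579
Divide by the smallest (0.3579 mol O): C 1.750, H 2.999, O 1.000
Multiply by 4: C 7.00, H 12.00, O 4.00 → C7H12O4

C7H12O4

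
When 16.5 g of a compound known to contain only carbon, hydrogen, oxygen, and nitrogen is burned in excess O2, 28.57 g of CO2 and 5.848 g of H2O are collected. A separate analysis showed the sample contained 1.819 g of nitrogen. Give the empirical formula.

C5H5NO3

mol C = 28.57 / 44.01 = 0.6492; mass C = 0.6492 × 12.01 = 7.797 g
mol H = 2 × (5.848 / 18.02) = 0.6491; mass H = 0.6491 × 1.008 = 0.6542 g
mol N = 1.819 / 14.01 = 0.1298
mass O = 16.5 − (10.27) = 6.230 g → mol O = 0.3894
Ratios (÷ 0.1298): C 5.000, H 4.999, N 1.000, O 2.999
≈ 5:5:1:3 → C5H5NO3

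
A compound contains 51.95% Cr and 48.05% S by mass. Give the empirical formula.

Assume 100 g: 51.95 g Cr, 48.05 g S.
Cr: 51.95 g ÷ 52.00 g/mol = 0.999 mol
S: 48.05 g ÷ 32.07 g/mol = 1.498 mol
Ratios (÷ 0.999): Cr 1.000, S 1.500
×2: Cr 2.00, S 3.00 → Cr2S3

Cr2S3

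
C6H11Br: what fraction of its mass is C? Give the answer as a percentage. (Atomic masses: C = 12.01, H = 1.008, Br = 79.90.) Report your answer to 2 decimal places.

44.20%

Molar mass = 6(12.01) + 11(1.008) + 1(79.90) = 163.048 g/mol
Mass of C per mole = 6 × 12.01 = 72.060 g
% C = 72.060 / 163.048 × 100 = 44.20%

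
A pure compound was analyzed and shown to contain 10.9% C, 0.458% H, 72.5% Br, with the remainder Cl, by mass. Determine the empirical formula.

Assume 100 g: 10.9 g C, 0.458 g H, 72.5 g Br, 16.14 g Cl.
C: 10.9 g ÷ 12.01 g/mol = 0.9076 mol
H: 0.458 g ÷ 1.008 g/mol = 0.4544 mol
Br: 72.5 g ÷ 79.90 g/mol = 0.9074 mol
Cl: 16.14 g ÷ 35.45 g/mol = 0.4553 mol
Ratios (÷ 0.4544): C 1.997, H 1.000, Br 1.997, Cl 1.002
→ C2HBr2Cl

C2HBr2Cl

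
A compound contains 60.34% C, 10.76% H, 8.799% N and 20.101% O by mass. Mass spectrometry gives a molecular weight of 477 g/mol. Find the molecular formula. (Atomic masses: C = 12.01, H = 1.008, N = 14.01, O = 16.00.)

C24H51N3O6

Assume 100 g: 60.34 g C, 10.76 g H, 8.799 g N, 20.101 g O.
Moles — C: 60.34 / 12.01 = 5.024 mol; H: 10.76 / 1.008 = 10.67 mol; N: 8.799 / 14.01 = 0.6281 mol; O: 20.101 / 16.00 = 1.256 mol
Ratios (÷ 0.6281): C 8.000, H 16.996, N 1.000, O 2.000
≈ 8:17:1:2 → C8H17NO2
Empirical-formula mass = 159.23 g/mol
n = 477 / 159.23 = 3.00 ≈ 3
Molecular formula = (C8H17NO2)×3 = C24H51N3O6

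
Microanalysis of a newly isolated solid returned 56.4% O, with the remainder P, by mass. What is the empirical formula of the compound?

O5P2

Assume 100 g: 56.4 g O, 43.6 g P.
Moles — O: 56.4 / 16.00 = 3.525 mol; P: 43.6 / 30.97 = 1.408 mol
Divide by the smallest (1.408 mol P): O 2.504, P 1.000
Multiply by 2: O 5.01, P 2.00 → O5P2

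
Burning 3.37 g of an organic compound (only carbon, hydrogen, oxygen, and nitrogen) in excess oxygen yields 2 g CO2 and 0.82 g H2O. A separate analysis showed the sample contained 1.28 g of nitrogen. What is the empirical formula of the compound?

CH2N2O2

mol C = 2 / 44.01 = 0.04544; mass C = 0.04544 × 12.01 = 0.5458 g
mol H = 2 × (0.82 / 18.02) = 0.09101; mass H = 0.09101 × 1.008 = 0.09174 g
mol N = 1.28 / 14.01 = 0.09136
mass O = 3.37 − (1.918) = 1.452 g → mol O = 0.09078
Divide by the smallest (0.04544 mol C): C 1.000, H 2.003, N 2.010, O 1.998
Ratio ≈ 1:2:2:2, so the empirical formula is CH2N2O2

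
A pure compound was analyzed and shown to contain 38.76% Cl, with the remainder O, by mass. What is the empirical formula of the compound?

Assume 100 g: 38.76 g Cl, 61.24 g O.
n(Cl) = 38.76/35.45 = 1.093, n(O) = 61.24/16.00 = 3.828
Ratios (÷ 1.093): Cl 1.000, O 3.501
×2: Cl 2.00, O 7.00 → Cl2O7

Cl2O7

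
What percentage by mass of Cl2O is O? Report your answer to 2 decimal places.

18.41%

Molar mass = 2(35.45) + 1(16.00) = 86.900 g/mol
Mass of O per mole = 1 × 16.00 = 16.000 g
% O = 16.000 / 86.900 × 100 = 18.41%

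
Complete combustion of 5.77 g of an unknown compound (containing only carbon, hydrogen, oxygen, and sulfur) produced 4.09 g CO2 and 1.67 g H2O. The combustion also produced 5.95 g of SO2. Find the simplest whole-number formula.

CH2OS

mol C = 4.09 / 44.01 = 0.09293; mass C = 0.09293 × 12.01 = 1.116 g
mol H = 2 × (1.67 / 18.02) = 0.1853; mass H = 0.1853 × 1.008 = 0.1868 g
mol S = 5.95 / 64.07 = 0.09287; mass S = 2.978 g
mass O = 5.77 − (4.281) = 1.489 g → mol O = 0.09305
Divide by the smallest (0.09287 mol S): C 1.001, H 1.996, O 1.002, S 1.000
→ CH2OS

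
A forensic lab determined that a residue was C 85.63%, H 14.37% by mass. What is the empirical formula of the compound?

Assume 100 g: 85.63 g C, 14.37 g H.
Moles — C: 85.63 / 12.01 = 7.13 mol; H: 14.37 / 1.008 = 14.26 mol
Ratios (÷ 7.13): C 1.000, H 1.999
Ratio ≈ 1:2, so the empirical formula is CH2

CH2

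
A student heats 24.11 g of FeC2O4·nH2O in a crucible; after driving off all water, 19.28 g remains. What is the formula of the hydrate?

Mass of water lost = 24.11 − 19.28 = 4.83 g → 4.83 / 18.02 = 0.268 mol H2O
Molar mass of FeC2O4 = 143.87 g/mol → mol FeC2O4 = 19.28 / 143.87 = 0.134
n = 0.268 / 0.134 = 2.00 ≈ 2 → FeC2O4·2H2O

FeC2O4·2H2O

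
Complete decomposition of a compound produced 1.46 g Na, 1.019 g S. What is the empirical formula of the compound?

n(Na) = 1.46/22.99 = 0.06351, n(S) = 1.019/32.07 = 0.03177
Divide by the smallest (0.03177 mol S): Na 1.999, S 1.000
→ Na2S

Na2S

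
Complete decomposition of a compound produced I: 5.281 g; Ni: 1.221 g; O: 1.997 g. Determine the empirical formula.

n(I) = 5.281/126.90 = 0.04162, n(Ni) = 1.221/58.69 = 0.0208, n(O) = 1.997/16.00 = 0.1248
Ratios (÷ 0.0208): I 2.000, Ni 1.000, O 5.999
→ I2NiO6

I2NiO6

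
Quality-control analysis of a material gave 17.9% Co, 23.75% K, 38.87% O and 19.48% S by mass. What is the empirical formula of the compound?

Assume 100 g: 17.9 g Co, 23.75 g K, 38.87 g O, 19.48 g S.
Moles — Co: 17.9 / 58.93 = 0.3038 mol; K: 23.75 / 39.10 = 0.6074 mol; O: 38.87 / 16.00 = 2.429 mol; S: 19.48 / 32.07 = 0.6074 mol
Divide by the smallest (0.3038 mol Co): Co 1.000, K 2.000, O 7.998, S 2.000
Ratio ≈ 1:2:8:2, so the empirical formula is CoK2O8S2

CoK2O8S2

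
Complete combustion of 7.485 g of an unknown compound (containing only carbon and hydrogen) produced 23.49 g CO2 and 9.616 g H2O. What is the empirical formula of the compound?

CH2

mol C = 23.49 / 44.01 = 0.5337; mass C = 0.5337 × 12.01 = 6.410 g
mol H = 2 × (9.616 / 18.02) = 1.067; mass H = 1.067 × 1.008 = 1.076 g
Ratios (÷ 0.5337): C 1.000, H 2.000
→ CH2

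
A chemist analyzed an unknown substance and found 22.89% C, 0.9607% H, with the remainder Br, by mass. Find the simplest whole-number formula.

Assume 100 g: 22.89 g C, 0.9607 g H, 76.149 g Br.
n(C) = 22.89/12.01 = 1.906, n(H) = 0.9607/1.008 = 0.9531, n(Br) = 76.149/79.90 = 0.9531
Smallest is Br at 0.9531 mol; normalising gives C 2.000, H 1.000, Br 1.000
→ C2HBr

C2HBr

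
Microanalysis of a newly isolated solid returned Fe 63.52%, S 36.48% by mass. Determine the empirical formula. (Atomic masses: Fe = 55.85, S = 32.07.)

Assume 100 g: 63.52 g Fe, 36.48 g S.
n(Fe) = 63.52/55.85 = 1.137, n(S) = 36.48/32.07 = 1.138
Smallest is Fe at 1.137 mol; normalising gives Fe 1.000, S 1.000
→ FeS

FeS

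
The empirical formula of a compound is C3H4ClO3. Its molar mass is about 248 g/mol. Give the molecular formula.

C6H8Cl2O6

Empirical-formula mass = 123.51 g/mol
n = 248 / 123.51 = 2.01 ≈ 2
Molecular formula = (C3H4ClO3)2 = C6H8Cl2O6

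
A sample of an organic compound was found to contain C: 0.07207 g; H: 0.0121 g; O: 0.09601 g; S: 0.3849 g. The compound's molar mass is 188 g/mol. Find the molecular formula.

C2H4O2S4

n(C) = 0.07207/12.01 = 0.006001, n(H) = 0.0121/1.008 = 0.012, n(O) = 0.09601/16.00 = 0.006001, n(S) = 0.3849/32.07 = 0.012
Smallest is O at 0.006001 mol; normalising gives C 1.000, H 2.000, O 1.000, S 2.000
Ratio ≈ 1:2:1:2, so the empirical formula is CH2OS2
Empirical-formula mass = 94.17 g/mol
n = 188 / 94.17 = 2.00 ≈ 2
Molecular formula = (CH2OS2)×2 = C2H4O2S4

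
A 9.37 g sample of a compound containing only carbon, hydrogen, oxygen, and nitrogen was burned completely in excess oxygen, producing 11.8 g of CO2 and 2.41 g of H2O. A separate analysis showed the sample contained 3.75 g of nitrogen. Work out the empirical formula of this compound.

C2H2N2O

mol C = 11.8 / 44.01 = 0.2681; mass C = 0.2681 × 12.01 = 3.220 g
mol H = 2 × (2.41 / 18.02) = 0.2675; mass H = 0.2675 × 1.008 = 0.2696 g
mol N = 3.75 / 14.01 = 0.2677
mass O = 9.37 − (7.240) = 2.130 g → mol O = 0.1331
Ratios (÷ 0.1331): C 2.014, H 2.009, N 2.010, O 1.000
≈ 2:2:2:1 → C2H2N2O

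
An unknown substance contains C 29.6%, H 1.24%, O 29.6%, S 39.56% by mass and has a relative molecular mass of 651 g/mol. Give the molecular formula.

C16H8O12S8

Assume 100 g: 29.6 g C, 1.24 g H, 29.6 g O, 39.56 g S.
n(C) = 29.6/12.01 = 2.465, n(H) = 1.24/1.008 = 1.23, n(O) = 29.6/16.00 = 1.85, n(S) = 39.56/32.07 = 1.234
Ratios (÷ 1.23): C 2.003, H 1.000, O 1.504, S 1.003
Multiply by 2: C 4.01, H 2.00, O 3.01, S 2.01 → C4H2O3S2
Empirical-formula mass = 162.20 g/mol
n = 651 / 162.20 = 4.01 ≈ 4
Molecular formula = (C4H2O3S2)×4 = C16H8O12S8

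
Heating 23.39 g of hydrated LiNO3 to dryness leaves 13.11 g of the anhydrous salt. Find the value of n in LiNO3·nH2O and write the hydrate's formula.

LiNO3·3H2O

Mass of water lost = 23.39 − 13.11 = 10.28 g → 10.28 / 18.02 = 0.5705 mol H2O
Molar mass of LiNO3 = 68.95 g/mol → mol LiNO3 = 13.11 / 68.95 = 0.1901
n = 0.5705 / 0.1901 = 3.00 ≈ 3 → LiNO3·3H2O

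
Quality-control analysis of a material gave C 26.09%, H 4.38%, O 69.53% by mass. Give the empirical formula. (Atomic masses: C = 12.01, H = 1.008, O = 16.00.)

CH2O2

Assume 100 g: 26.09 g C, 4.38 g H, 69.53 g O.
n(C) = 26.09/12.01 = 2.172, n(H) = 4.38/1.008 = 4.345, n(O) = 69.53/16.00 = 4.346
Ratios (÷ 2.172): C 1.000, H 2.000, O 2.000
Ratio ≈ 1:2:2, so the empirical formula is CH2O2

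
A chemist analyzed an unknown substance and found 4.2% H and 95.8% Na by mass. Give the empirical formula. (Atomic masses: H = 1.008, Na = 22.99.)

HNa

Assume 100 g: 4.2 g H, 95.8 g Na.
Moles — H: 4.2 / 1.008 = 4.167 mol; Na: 95.8 / 22.99 = 4.167 mol
Divide by the smallest (4.167 mol H): H 1.000, Na 1.000
Ratio ≈ 1:1, so the empirical formula is HNa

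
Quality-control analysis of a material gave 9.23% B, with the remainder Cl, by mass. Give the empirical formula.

Assume 100 g: 9.23 g B, 90.77 g Cl.
B: 9.23 g ÷ 10.81 g/mol = 0.8538 mol
Cl: 90.77 g ÷ 35.45 g/mol = 2.561 mol
Smallest is B at 0.8538 mol; normalising gives B 1.000, Cl 2.999
→ BCl3

BCl3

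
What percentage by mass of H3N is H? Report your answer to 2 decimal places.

17.75%

Molar mass = 3(1.008) + 1(14.01) = 17.034 g/mol
Mass of H per mole = 3 × 1.008 = 3.024 g
% H = 3.024 / 17.034 × 100 = 17.75%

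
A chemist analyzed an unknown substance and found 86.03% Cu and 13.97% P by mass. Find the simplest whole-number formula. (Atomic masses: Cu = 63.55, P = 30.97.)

Cu3P

Assume 100 g: 86.03 g Cu, 13.97 g P.
n(Cu) = 86.03/63.55 = 1.354, n(P) = 13.97/30.97 = 0.4511
Ratios (÷ 0.4511): Cu 3.001, P 1.000
≈ 3:1 → Cu3P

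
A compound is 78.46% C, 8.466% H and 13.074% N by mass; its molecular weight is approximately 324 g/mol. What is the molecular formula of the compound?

Assume 100 g: 78.46 g C, 8.466 g H, 13.074 g N.
C: 78.46 g ÷ 12.01 g/mol = 6.533 mol
H: 8.466 g ÷ 1.008 g/mol = 8.399 mol
N: 13.074 g ÷ 14.01 g/mol = 0.9332 mol
Smallest is N at 0.9332 mol; normalising gives C 7.001, H 9.000, N 1.000
Ratio ≈ 7:9:1, so the empirical formula is C7H9N
Empirical-formula mass = 107.15 g/mol
n = 324 / 107.15 = 3.02 ≈ 3
Molecular formula = (C7H9N)×3 = C21H27N3

C21H27N3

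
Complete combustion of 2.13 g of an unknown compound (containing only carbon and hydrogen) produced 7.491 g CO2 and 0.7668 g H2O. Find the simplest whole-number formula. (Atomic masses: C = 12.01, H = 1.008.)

C2H

mol C = 7.491 / 44.01 = 0.1702; mass C = 0.1702 × 12.01 = 2.044 g
mol H = 2 × (0.7668 / 18.02) = 0.08511; mass H = 0.08511 × 1.008 = 0.08579 g
Ratios (÷ 0.08511): C 2.000, H 1.000
Ratio ≈ 2:1, so the empirical formula is C2H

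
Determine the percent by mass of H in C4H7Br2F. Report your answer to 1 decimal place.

3.0%

Molar mass = 4(12.01) + 7(1.008) + 2(79.90) + 1(19.00) = 233.896 g/mol
Mass of H per mole = 7 × 1.008 = 7.056 g
% H = 7.056 / 233.896 × 100 = 3.0%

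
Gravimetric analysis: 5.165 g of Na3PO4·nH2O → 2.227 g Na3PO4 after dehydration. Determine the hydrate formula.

Mass of water lost = 5.165 − 2.227 = 2.938 g → 2.938 / 18.02 = 0.163 mol H2O
Molar mass of Na3PO4 = 163.94 g/mol → mol Na3PO4 = 2.227 / 163.94 = 0.01358
n = 0.163 / 0.01358 = 12.00 ≈ 12 → Na3PO4·12H2O

Na3PO4·12H2O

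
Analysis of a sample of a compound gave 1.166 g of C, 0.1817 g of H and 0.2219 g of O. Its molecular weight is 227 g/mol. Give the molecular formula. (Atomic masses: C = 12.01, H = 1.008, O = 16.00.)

C14H26O2

Moles — C: 1.166 / 12.01 = 0.09709 mol; H: 0.1817 / 1.008 = 0.1803 mol; O: 0.2219 / 16.00 = 0.01387 mol
Smallest is O at 0.01387 mol; normalising gives C 7.000, H 12.997, O 1.000
≈ 7:13:1 → C7H13O
Empirical-formula mass = 113.17 g/mol
n = 227 / 113.17 = 2.01 ≈ 2
Molecular formula = (C7H13O)×2 = C14H26O2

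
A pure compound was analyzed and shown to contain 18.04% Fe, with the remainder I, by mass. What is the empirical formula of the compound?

FeI2

Assume 100 g: 18.04 g Fe, 81.96 g I.
Moles — Fe: 18.04 / 55.85 = 0.323 mol; I: 81.96 / 126.90 = 0.6459 mol
Ratios (÷ 0.323): Fe 1.000, I 2.000
→ FeI2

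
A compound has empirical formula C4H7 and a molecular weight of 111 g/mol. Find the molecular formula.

C8H14

Empirical-formula mass = 55.10 g/mol
n = 111 / 55.10 = 2.01 ≈ 2
Molecular formula = (C4H7)2 = C8H14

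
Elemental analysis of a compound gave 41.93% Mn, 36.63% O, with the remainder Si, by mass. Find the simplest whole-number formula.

MnO3Si

Assume 100 g: 41.93 g Mn, 36.63 g O, 21.44 g Si.
Mn: 41.93 g ÷ 54.94 g/mol = 0.7632 mol
O: 36.63 g ÷ 16.00 g/mol = 2.289 mol
Si: 21.44 g ÷ 28.09 g/mol = 0.7633 mol
Divide by the smallest (0.7632 mol Mn): Mn 1.000, O 3.000, Si 1.000
→ MnO3Si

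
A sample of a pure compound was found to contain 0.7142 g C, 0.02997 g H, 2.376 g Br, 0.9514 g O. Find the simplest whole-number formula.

Moles — C: 0.7142 / 12.01 = 0.05947 mol; H: 0.02997 / 1.008 = 0.02973 mol; Br: 2.376 / 79.90 = 0.02974 mol; O: 0.9514 / 16.00 = 0.05946 mol
Divide by the smallest (0.02973 mol H): C 2.000, H 1.000, Br 1.000, O 2.000
Ratio ≈ 2:1:1:2, so the empirical formula is C2HBrO2

C2HBrO2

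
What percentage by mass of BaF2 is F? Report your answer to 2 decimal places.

21.67%

Molar mass = 1(137.33) + 2(19.00) = 175.330 g/mol
Mass of F per mole = 2 × 19.00 = 38.000 g
% F = 38.000 / 175.330 × 100 = 21.67%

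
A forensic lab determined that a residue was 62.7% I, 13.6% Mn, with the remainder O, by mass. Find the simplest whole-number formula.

Assume 100 g: 62.7 g I, 13.6 g Mn, 23.7 g O.
n(I) = 62.7/126.90 = 0.4941, n(Mn) = 13.6/54.94 = 0.2475, n(O) = 23.7/16.00 = 1.481
Smallest is Mn at 0.2475 mol; normalising gives I 1.996, Mn 1.000, O 5.984
≈ 2:1:6 → I2MnO6

I2MnO6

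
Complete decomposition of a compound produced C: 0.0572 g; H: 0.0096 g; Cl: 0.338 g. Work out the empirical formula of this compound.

n(C) = 0.0572/12.01 = 0.004763, n(H) = 0.0096/1.008 = 0.009524, n(Cl) = 0.338/35.45 = 0.009535
Smallest is C at 0.004763 mol; normalising gives C 1.000, H 2.000, Cl 2.002
Ratio ≈ 1:2:2, so the empirical formula is CH2Cl2

CH2Cl2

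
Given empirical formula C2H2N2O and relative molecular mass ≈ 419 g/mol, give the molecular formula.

Empirical-formula mass = 70.06 g/mol
n = 419 / 70.06 = 5.98 ≈ 6
Molecular formula = (C2H2N2O)6 = C12H12N12O6

C12H12N12O6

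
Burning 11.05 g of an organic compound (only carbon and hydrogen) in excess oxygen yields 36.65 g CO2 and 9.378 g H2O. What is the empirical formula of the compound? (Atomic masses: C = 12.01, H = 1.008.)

C4H5

mol C = 36.65 / 44.01 = 0.8328; mass C = 0.8328 × 12.01 = 10.00 g
mol H = 2 × (9.378 / 18.02) = 1.041; mass H = 1.041 × 1.008 = 1.049 g
Ratios (÷ 0.8328): C 1.000, H 1.250
×4: C 4.00, H 5.00 → C4H5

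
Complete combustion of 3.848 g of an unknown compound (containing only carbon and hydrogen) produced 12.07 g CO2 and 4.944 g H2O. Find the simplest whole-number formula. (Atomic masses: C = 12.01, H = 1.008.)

CH2

mol C = 12.07 / 44.01 = 0.2743; mass C = 0.2743 × 12.01 = 3.294 g
mol H = 2 × (4.944 / 18.02) = 0.5487; mass H = 0.5487 × 1.008 = 0.5531 g
Divide by the smallest (0.2743 mol C): C 1.000, H 2.001
≈ 1:2 → CH2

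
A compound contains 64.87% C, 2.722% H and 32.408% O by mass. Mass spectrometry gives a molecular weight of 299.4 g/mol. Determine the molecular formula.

Assume 100 g: 64.87 g C, 2.722 g H, 32.408 g O.
C: 64.87 g ÷ 12.01 g/mol = 5.401 mol
H: 2.722 g ÷ 1.008 g/mol = 2.7 mol
O: 32.408 g ÷ 16.00 g/mol = 2.026 mol
Ratios (÷ 2.026): C 2.667, H 1.333, O 1.000
×3: C 8.00, H 4.00, O 3.00 → C8H4O3
Empirical-formula mass = 148.11 g/mol
n = 299.4 / 148.11 = 2.02 ≈ 2
Molecular formula = (C8H4O3)×2 = C16H8O6

C16H8O6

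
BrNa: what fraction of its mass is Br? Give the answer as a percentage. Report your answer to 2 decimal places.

77.66%

Molar mass = 1(79.90) + 1(22.99) = 102.890 g/mol
Mass of Br per mole = 1 × 79.90 = 79.900 g
% Br = 79.900 / 102.890 × 100 = 77.66%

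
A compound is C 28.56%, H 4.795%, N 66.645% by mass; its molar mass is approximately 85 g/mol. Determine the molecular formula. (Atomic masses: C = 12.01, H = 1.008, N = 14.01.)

C2H4N4

Assume 100 g: 28.56 g C, 4.795 g H, 66.645 g N.
C: 28.56 g ÷ 12.01 g/mol = 2.378 mol
H: 4.795 g ÷ 1.008 g/mol = 4.757 mol
N: 66.645 g ÷ 14.01 g/mol = 4.757 mol
Smallest is C at 2.378 mol; normalising gives C 1.000, H 2.000, N 2.000
≈ 1:2:2 → CH2N2
Empirical-formula mass = 42.05 g/mol
n = 85 / 42.05 = 2.02 ≈ 2
Molecular formula = (CH2N2)×2 = C2H4N4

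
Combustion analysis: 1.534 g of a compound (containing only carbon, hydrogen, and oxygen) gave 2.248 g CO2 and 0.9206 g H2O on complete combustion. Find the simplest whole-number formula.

mol C = 2.248 / 44.01 = 0.05108; mass C = 0.05108 × 12.01 = 0.6135 g
mol H = 2 × (0.9206 / 18.02) = 0.1022; mass H = 0.1022 × 1.008 = 0.1030 g
mass O = 1.534 − (0.7165) = 0.8175 g → mol O = 0.05110
Divide by the smallest (0.05108 mol C): C 1.000, H 2.000, O 1.000
≈ 1:2:1 → CH2O

CH2O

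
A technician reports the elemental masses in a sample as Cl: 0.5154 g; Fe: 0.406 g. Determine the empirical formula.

Cl2Fe

Moles — Cl: 0.5154 / 35.45 = 0.01454 mol; Fe: 0.406 / 55.85 = 0.007269 mol
Ratios (÷ 0.007269): Cl 2.000, Fe 1.000
→ Cl2Fe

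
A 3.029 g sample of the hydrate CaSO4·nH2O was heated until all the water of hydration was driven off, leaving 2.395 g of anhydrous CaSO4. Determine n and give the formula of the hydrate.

Mass of water lost = 3.029 − 2.395 = 0.634 g → 0.634 / 18.02 = 0.03518 mol H2O
Molar mass of CaSO4 = 136.15 g/mol → mol CaSO4 = 2.395 / 136.15 = 0.01759
n = 0.03518 / 0.01759 = 2.00 ≈ 2 → CaSO4·2H2O

CaSO4·2H2O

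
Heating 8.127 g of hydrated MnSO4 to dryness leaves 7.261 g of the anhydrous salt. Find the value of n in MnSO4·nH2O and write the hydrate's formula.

MnSO4·H2O

Mass of water lost = 8.127 − 7.261 = 0.866 g → 0.866 / 18.02 = 0.04806 mol H2O
Molar mass of MnSO4 = 151.01 g/mol → mol MnSO4 = 7.261 / 151.01 = 0.04808
n = 0.04806 / 0.04808 = 1.00 ≈ 1 → MnSO4·H2O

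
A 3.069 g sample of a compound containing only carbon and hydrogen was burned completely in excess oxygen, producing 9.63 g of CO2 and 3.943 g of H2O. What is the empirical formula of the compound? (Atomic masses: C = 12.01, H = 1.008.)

mol C = 9.63 / 44.01 = 0.2188; mass C = 0.2188 × 12.01 = 2.628 g
mol H = 2 × (3.943 / 18.02) = 0.4376; mass H = 0.4376 × 1.008 = 0.4411 g
Smallest is C at 0.2188 mol; normalising gives C 1.000, H 2.000
→ CH2

CH2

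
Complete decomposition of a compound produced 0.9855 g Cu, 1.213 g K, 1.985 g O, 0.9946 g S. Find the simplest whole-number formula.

Moles — Cu: 0.9855 / 63.55 = 0.01551 mol; K: 1.213 / 39.10 = 0.03102 mol; O: 1.985 / 16.00 = 0.1241 mol; S: 0.9946 / 32.07 = 0.03101 mol
Ratios (÷ 0.01551): Cu 1.000, K 2.001, O 8.000, S 2.000
Ratio ≈ 1:2:8:2, so the empirical formula is CuK2O8S2

CuK2O8S2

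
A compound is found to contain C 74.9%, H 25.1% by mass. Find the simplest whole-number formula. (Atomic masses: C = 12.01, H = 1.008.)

CH4

Assume 100 g: 74.9 g C, 25.1 g H.
n(C) = 74.9/12.01 = 6.236, n(H) = 25.1/1.008 = 24.9
Divide by the smallest (6.236 mol C): C 1.000, H 3.993
≈ 1:4 → CH4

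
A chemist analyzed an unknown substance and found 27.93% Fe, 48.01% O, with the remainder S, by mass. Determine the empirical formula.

Assume 100 g: 27.93 g Fe, 48.01 g O, 24.06 g S.
n(Fe) = 27.93/55.85 = 0.5001, n(O) = 48.01/16.00 = 3.001, n(S) = 24.06/32.07 = 0.7502
Smallest is Fe at 0.5001 mol; normalising gives Fe 1.000, O 6.000, S 1.500
Scaling by 2: Fe 2.00, O 12.00, S 3.00 → Fe2O12S3

Fe2O12S3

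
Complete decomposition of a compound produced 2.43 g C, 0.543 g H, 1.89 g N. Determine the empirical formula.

C3H8N2

Moles — C: 2.43 / 12.01 = 0.2023 mol; H: 0.543 / 1.008 = 0.5387 mol; N: 1.89 / 14.01 = 0.1349 mol
Divide by the smallest (0.1349 mol N): C 1.500, H 3.993, N 1.000
×2: C 3.00, H 7.99, N 2.00 → C3H8N2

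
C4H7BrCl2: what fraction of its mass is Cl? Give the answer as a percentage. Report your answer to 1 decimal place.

34.4%

Molar mass = 4(12.01) + 7(1.008) + 1(79.90) + 2(35.45) = 205.896 g/mol
Mass of Cl per mole = 2 × 35.45 = 70.900 g
% Cl = 70.900 / 205.896 × 100 = 34.4%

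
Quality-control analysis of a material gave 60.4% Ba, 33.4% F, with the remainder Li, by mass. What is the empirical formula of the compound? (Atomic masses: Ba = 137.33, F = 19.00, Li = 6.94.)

BaF4Li2

Assume 100 g: 60.4 g Ba, 33.4 g F, 6.2 g Li.
Moles — Ba: 60.4 / 137.33 = 0.4398 mol; F: 33.4 / 19.00 = 1.758 mol; Li: 6.2 / 6.94 = 0.8934 mol
Ratios (÷ 0.4398): Ba 1.000, F 3.997, Li 2.031
→ BaF4Li2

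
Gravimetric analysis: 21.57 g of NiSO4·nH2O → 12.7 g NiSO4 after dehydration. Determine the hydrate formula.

Mass of water lost = 21.57 − 12.7 = 8.87 g → 8.87 / 18.02 = 0.4922 mol H2O
Molar mass of NiSO4 = 154.76 g/mol → mol NiSO4 = 12.7 / 154.76 = 0.08206
n = 0.4922 / 0.08206 = 6.00 ≈ 6 → NiSO4·6H2O

NiSO4·6H2O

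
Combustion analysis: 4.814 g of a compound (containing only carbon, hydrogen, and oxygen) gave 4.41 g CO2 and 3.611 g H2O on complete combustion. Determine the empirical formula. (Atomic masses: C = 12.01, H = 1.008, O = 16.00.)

mol C = 4.41 / 44.01 = 0.1002; mass C = 0.1002 × 12.01 = 1.203 g
mol H = 2 × (3.611 / 18.02) = 0.4008; mass H = 0.4008 × 1.008 = 0.4040 g
mass O = 4.814 − (1.607) = 3.207 g → mol O = 0.2004
Divide by the smallest (0.1002 mol C): C 1.000, H 4.000, O 2.000
→ CH4O2

CH4O2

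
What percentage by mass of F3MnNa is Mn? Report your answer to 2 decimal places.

Molar mass = 3(19.00) + 1(54.94) + 1(22.99) = 134.930 g/mol
Mass of Mn per mole = 1 × 54.94 = 54.940 g
% Mn = 54.940 / 134.930 × 100 = 40.72%

40.72%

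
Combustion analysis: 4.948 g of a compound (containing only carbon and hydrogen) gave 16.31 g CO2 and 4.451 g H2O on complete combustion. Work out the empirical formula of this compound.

C3H4

mol C = 16.31 / 44.01 = 0.3706; mass C = 0.3706 × 12.01 = 4.451 g
mol H = 2 × (4.451 / 18.02) = 0.4940; mass H = 0.4940 × 1.008 = 0.4980 g
Divide by the smallest (0.3706 mol C): C 1.000, H 1.333
Scaling by 3: C 3.00, H 4.00 → C3H4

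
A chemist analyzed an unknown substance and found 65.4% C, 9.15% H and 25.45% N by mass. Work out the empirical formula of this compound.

C3H5N

Assume 100 g: 65.4 g C, 9.15 g H, 25.45 g N.
C: 65.4 g ÷ 12.01 g/mol = 5.445 mol
H: 9.15 g ÷ 1.008 g/mol = 9.077 mol
N: 25.45 g ÷ 14.01 g/mol = 1.817 mol
Smallest is N at 1.817 mol; normalising gives C 2.998, H 4.997, N 1.000
≈ 3:5:1 → C3H5N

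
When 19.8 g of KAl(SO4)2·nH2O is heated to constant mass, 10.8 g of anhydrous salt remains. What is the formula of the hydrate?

KAl(SO4)2·12H2O

Mass of water lost = 19.8 − 10.8 = 9 g → 9 / 18.02 = 0.4994 mol H2O
Molar mass of KAl(SO4)2 = 258.22 g/mol → mol KAl(SO4)2 = 10.8 / 258.22 = 0.04182
n = 0.4994 / 0.04182 = 11.94 ≈ 12 → KAl(SO4)2·12H2O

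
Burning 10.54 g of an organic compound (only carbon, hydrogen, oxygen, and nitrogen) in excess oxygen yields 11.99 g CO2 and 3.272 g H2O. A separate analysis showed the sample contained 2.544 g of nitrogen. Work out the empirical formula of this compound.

C3H4N2O3

mol C = 11.99 / 44.01 = 0.2724; mass C = 0.2724 × 12.01 = 3.272 g
mol H = 2 × (3.272 / 18.02) = 0.3632; mass H = 0.3632 × 1.008 = 0.3661 g
mol N = 2.544 / 14.01 = 0.1816
mass O = 10.54 − (6.182) = 4.358 g → mol O = 0.2724
Divide by the smallest (0.1816 mol N): C 1.500, H 2.000, N 1.000, O 1.500
Scaling by 2: C 3.00, H 4.00, N 2.00, O 3.00 → C3H4N2O3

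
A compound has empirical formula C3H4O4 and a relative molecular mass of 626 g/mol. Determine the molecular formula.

C18H24O24

Empirical-formula mass = 104.06 g/mol
n = 626 / 104.06 = 6.02 ≈ 6
Molecular formula = (C3H4O4)6 = C18H24O24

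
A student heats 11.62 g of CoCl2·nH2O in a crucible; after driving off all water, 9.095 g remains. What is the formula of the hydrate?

CoCl2·2H2O

Mass of water lost = 11.62 − 9.095 = 2.525 g → 2.525 / 18.02 = 0.1401 mol H2O
Molar mass of CoCl2 = 129.83 g/mol → mol CoCl2 = 9.095 / 129.83 = 0.07005
n = 0.1401 / 0.07005 = 2.00 ≈ 2 → CoCl2·2H2O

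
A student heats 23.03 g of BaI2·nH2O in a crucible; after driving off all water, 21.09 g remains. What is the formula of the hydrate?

Mass of water lost = 23.03 − 21.09 = 1.94 g → 1.94 / 18.02 = 0.1077 mol H2O
Molar mass of BaI2 = 391.13 g/mol → mol BaI2 = 21.09 / 391.13 = 0.05392
n = 0.1077 / 0.05392 = 2.00 ≈ 2 → BaI2·2H2O

BaI2·2H2O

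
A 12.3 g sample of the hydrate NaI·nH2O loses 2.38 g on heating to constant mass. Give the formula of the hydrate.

Mass of anhydrous NaI = 12.3 − 2.38 = 9.92 g
mol H2O = 2.38 / 18.02 = 0.1321
Molar mass of NaI = 149.89 g/mol → mol NaI = 9.92 / 149.89 = 0.06618
n = 0.1321 / 0.06618 = 2.00 ≈ 2 → NaI·2H2O

NaI·2H2O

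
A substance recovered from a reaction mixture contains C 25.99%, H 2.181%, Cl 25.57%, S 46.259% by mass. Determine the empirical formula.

C3H3ClS2

Assume 100 g: 25.99 g C, 2.181 g H, 25.57 g Cl, 46.259 g S.
Moles — C: 25.99 / 12.01 = 2.164 mol; H: 2.181 / 1.008 = 2.164 mol; Cl: 25.57 / 35.45 = 0.7213 mol; S: 46.259 / 32.07 = 1.442 mol
Ratios (÷ 0.7213): C 3.000, H 3.000, Cl 1.000, S 2.000
→ C3H3ClS2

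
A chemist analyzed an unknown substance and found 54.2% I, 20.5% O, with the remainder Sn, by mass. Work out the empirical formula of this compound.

Assume 100 g: 54.2 g I, 20.5 g O, 25.3 g Sn.
Moles — I: 54.2 / 126.90 = 0.4271 mol; O: 20.5 / 16.00 = 1.281 mol; Sn: 25.3 / 118.71 = 0.2131 mol
Divide by the smallest (0.2131 mol Sn): I 2.004, O 6.012, Sn 1.000
≈ 2:6:1 → I2O6Sn

I2O6Sn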